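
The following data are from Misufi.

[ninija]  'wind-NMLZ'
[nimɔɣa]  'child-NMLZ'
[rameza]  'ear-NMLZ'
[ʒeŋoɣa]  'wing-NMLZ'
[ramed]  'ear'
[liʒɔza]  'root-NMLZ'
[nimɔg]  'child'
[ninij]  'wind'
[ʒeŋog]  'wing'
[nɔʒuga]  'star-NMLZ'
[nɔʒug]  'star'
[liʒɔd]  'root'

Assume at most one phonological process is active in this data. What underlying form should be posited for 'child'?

In [nimɔɣa] and [nimɔg] the final segment of 'child' alternates: [ɣ] ~ [g].
Compare 'star', with invariant [g] in [nɔʒuga] and [nɔʒug]: an analysis with underlying /g/ and a rule producing [ɣ] before the NMLZ suffix would wrongly predict alternation here too.
So /ɣ/ is underlying, and a rule of word-final hardening — voiced fricatives become stops word-finally — gives [g].
Hence 'child' is /nimɔɣ/ underlyingly.

/nimɔɣ/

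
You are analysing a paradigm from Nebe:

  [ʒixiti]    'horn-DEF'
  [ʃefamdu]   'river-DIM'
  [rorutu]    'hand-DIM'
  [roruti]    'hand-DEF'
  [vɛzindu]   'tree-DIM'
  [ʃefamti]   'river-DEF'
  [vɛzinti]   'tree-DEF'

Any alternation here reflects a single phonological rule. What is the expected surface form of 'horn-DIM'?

[ʒixitu]

The DIM suffix surfaces as [-du] and [-tu], depending on the final segment of the stem.
The DEF suffix, which begins with [t], is invariant after every stem; so [t] is not altered by any rule here.
The DIM suffix is therefore /-du/ underlyingly, with post-vocalic devoicing: voiced stops become voiceless after a vowel.
After 'horn', which ends in a vowel, the suffix surfaces as [-tu], giving [ʒixitu].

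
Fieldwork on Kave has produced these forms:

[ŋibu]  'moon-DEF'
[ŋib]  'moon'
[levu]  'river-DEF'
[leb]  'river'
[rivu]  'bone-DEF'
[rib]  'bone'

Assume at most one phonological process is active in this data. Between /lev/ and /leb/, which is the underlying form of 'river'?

/lev/

In [levu] and [leb] the final segment of 'river' alternates: [v] ~ [b].
If /b/ were underlying and a rule turned it into [v] before the DEF suffix, 'moon' would also alternate; but it has [b] in both [ŋibu] and [ŋib].
So /v/ is underlying, and a rule of word-final hardening — voiced fricatives become stops word-finally — gives [b].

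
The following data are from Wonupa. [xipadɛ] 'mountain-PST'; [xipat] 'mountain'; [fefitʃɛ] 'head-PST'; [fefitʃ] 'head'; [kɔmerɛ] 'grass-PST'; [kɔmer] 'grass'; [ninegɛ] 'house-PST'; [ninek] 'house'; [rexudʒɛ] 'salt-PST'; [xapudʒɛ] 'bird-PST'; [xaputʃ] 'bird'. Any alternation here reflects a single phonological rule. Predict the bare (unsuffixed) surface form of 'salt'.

'bird' shows [dʒ] ~ [tʃ] at the end of the stem ([xapudʒɛ] vs [xaputʃ]).
If /tʃ/ were underlying and a rule turned it into [dʒ] before the PST suffix, 'head' would also alternate; but it has [tʃ] in both [fefitʃɛ] and [fefitʃ].
The underlying segment must be /dʒ/; voiced obstruents become voiceless word-finally, yielding [tʃ] there.
From [rexudʒɛ] the stem 'salt' is /rexudʒ/; word-finally this yields [rexutʃ].

[rexutʃ]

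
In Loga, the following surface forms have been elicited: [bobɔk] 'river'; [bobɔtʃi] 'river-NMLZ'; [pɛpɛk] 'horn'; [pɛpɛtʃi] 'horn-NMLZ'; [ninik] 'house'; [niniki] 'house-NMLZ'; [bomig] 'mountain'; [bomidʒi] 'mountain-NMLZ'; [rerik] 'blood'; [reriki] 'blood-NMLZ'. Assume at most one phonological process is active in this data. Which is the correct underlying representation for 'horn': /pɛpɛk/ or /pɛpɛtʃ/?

/pɛpɛtʃ/

'horn' shows [k] ~ [tʃ] at the end of the stem ([pɛpɛk] vs [pɛpɛtʃi]).
The stem 'house' ([ninik], [niniki]) shows [k] unchanged in both environments, so [k] cannot be basic with [tʃ] derived before the NMLZ suffix.
So /tʃ/ is underlying, and a rule of depalatalization — palato-alveolar /tʃ/ and /dʒ/ become [k] and [g] when no front vowel follows — gives [k].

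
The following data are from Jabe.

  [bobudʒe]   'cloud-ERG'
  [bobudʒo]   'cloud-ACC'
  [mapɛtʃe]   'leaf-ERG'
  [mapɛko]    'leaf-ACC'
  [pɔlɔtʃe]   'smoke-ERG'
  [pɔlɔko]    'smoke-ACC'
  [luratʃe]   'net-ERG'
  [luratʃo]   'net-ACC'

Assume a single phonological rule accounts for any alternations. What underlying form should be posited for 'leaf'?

The root 'leaf' surfaces as [mapɛtʃe] and [mapɛko], with a stem-final [tʃ] ~ [k] alternation.
Compare 'net', with invariant [tʃ] in [luratʃe] and [luratʃo]: an analysis with underlying /tʃ/ and a rule producing [k] before the ACC suffix would wrongly predict alternation here too.
So /k/ is underlying, and a rule of palatalization before a front vowel — /k/ becomes palato-alveolar [tʃ] before a front vowel — gives [tʃ].
So 'leaf' = /mapɛk/.

/mapɛk/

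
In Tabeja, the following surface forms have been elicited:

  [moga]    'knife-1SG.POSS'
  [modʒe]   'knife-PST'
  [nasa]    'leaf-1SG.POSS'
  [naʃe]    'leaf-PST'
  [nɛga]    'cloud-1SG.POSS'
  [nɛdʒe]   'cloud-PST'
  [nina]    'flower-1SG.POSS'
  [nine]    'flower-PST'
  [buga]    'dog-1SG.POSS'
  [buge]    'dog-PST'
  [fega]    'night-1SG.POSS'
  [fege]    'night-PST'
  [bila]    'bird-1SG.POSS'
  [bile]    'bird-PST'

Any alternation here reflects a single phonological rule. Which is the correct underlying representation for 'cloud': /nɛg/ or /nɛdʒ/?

In [nɛga] and [nɛdʒe] the final segment of 'cloud' alternates: [g] ~ [dʒ].
But 'dog' keeps [g] in both environments ([buga], [buge]), so there is no rule changing /g/ to [dʒ] before the PST suffix.
Therefore /dʒ/ is basic and [g] is derived by depalatalization (palato-alveolar /dʒ/ and /ʃ/ become [g] and [s] when no front vowel follows).

/nɛdʒ/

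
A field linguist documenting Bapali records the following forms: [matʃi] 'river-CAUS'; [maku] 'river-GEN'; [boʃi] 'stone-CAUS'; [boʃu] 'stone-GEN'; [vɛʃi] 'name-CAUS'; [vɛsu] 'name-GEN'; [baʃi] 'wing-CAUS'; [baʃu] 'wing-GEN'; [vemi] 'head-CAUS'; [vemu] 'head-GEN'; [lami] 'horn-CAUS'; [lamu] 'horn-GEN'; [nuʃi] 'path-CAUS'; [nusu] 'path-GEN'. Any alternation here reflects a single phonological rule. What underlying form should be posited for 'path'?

/nus/

The stem for 'path' ends in [ʃ] in [nuʃi] but [s] in [nusu].
But 'stone' keeps [ʃ] in both environments ([boʃi], [boʃu]), so there is no rule changing /ʃ/ to [s] before the GEN suffix.
The underlying segment must be /s/; /k/ and /s/ become palato-alveolar [tʃ] and [ʃ] before a front vowel, yielding [ʃ] there.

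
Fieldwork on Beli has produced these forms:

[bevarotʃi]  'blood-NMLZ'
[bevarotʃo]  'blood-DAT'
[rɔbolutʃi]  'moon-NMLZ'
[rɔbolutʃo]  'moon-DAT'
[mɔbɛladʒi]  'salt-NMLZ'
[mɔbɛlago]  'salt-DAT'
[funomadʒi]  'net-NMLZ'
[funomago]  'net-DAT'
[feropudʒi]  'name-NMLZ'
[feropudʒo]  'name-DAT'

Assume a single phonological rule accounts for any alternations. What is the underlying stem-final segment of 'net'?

'net' shows [dʒ] ~ [g] at the end of the stem ([funomadʒi] vs [funomago]).
But 'name' keeps [dʒ] in both environments ([feropudʒi], [feropudʒo]), so there is no rule changing /dʒ/ to [g] before the DAT suffix.
So /g/ is underlying, and a rule of palatalization before a front vowel — /g/ becomes palato-alveolar [dʒ] before a front vowel — gives [dʒ].

/g/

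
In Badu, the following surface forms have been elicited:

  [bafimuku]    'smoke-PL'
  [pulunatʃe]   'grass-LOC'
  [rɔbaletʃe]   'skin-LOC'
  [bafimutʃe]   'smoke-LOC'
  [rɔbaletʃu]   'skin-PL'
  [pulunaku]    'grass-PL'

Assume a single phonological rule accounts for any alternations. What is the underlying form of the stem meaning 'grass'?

/pulunak/

The root 'grass' surfaces as [pulunaku] and [pulunatʃe], with a stem-final [k] ~ [tʃ] alternation.
Compare 'skin', with invariant [tʃ] in [rɔbaletʃu] and [rɔbaletʃe]: an analysis with underlying /tʃ/ and a rule producing [k] before the PL suffix would wrongly predict alternation here too.
The alternation reflects palatalization before a front vowel: /k/ becomes palato-alveolar [tʃ] before a front vowel. /k/ is underlying.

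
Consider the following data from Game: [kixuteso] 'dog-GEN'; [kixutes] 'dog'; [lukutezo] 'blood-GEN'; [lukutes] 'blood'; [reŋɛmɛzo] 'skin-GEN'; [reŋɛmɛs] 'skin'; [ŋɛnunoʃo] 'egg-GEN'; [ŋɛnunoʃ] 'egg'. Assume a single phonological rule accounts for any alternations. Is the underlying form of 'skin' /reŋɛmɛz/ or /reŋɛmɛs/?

/reŋɛmɛz/

The root 'skin' surfaces as [reŋɛmɛzo] and [reŋɛmɛs], with a stem-final [z] ~ [s] alternation.
If /s/ were underlying and a rule turned it into [z] before the GEN suffix, 'dog' would also alternate; but it has [s] in both [kixuteso] and [kixutes].
The underlying segment must be /z/; voiced obstruents become voiceless word-finally, yielding [s] there.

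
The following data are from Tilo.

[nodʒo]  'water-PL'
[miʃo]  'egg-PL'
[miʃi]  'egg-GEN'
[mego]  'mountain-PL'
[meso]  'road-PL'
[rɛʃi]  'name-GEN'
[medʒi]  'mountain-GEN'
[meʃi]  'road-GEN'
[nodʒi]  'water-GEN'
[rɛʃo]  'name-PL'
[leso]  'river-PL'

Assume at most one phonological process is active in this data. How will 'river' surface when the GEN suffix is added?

The stem for 'road' ends in [s] in [meso] but [ʃ] in [meʃi].
If /ʃ/ were underlying and a rule turned it into [s] before the PL suffix, 'name' would also alternate; but it has [ʃ] in both [rɛʃo] and [rɛʃi].
The underlying segment must be /s/; /g/ and /s/ become palato-alveolar [dʒ] and [ʃ] before a front vowel, yielding [ʃ] there.
From [leso] the stem 'river' is /les/; before a front vowel this yields [leʃi].

[leʃi]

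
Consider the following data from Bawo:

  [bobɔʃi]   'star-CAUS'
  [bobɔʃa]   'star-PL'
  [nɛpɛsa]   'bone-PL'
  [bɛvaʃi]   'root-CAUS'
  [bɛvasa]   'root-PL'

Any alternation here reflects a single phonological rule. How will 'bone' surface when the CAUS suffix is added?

[nɛpɛʃi]

In [bɛvaʃi] and [bɛvasa] the final segment of 'root' alternates: [ʃ] ~ [s].
The stem 'star' ([bobɔʃi], [bobɔʃa]) shows [ʃ] unchanged in both environments, so [ʃ] cannot be basic with [s] derived before the PL suffix.
Therefore /s/ is basic and [ʃ] is derived by palatalization before a front vowel (/s/ becomes palato-alveolar [ʃ] before a front vowel).
From [nɛpɛsa] the stem 'bone' is /nɛpɛs/; before a front vowel this yields [nɛpɛʃi].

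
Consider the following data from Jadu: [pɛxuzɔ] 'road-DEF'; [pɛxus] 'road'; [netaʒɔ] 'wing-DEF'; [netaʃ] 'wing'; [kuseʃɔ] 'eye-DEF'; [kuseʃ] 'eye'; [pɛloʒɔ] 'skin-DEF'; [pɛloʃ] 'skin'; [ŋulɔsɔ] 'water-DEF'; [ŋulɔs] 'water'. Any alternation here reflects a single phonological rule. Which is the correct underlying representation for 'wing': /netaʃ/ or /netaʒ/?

/netaʒ/

The root 'wing' surfaces as [netaʒɔ] and [netaʃ], with a stem-final [ʒ] ~ [ʃ] alternation.
If /ʃ/ were underlying and a rule turned it into [ʒ] before the DEF suffix, 'eye' would also alternate; but it has [ʃ] in both [kuseʃɔ] and [kuseʃ].
Therefore /ʒ/ is basic and [ʃ] is derived by word-final obstruent devoicing (voiced obstruents become voiceless word-finally).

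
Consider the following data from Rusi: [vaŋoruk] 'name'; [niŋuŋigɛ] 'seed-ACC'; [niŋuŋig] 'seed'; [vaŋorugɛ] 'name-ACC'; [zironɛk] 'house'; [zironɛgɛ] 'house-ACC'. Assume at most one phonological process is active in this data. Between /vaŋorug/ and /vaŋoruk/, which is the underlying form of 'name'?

The stem for 'name' ends in [g] in [vaŋorugɛ] but [k] in [vaŋoruk].
The stem 'seed' ([niŋuŋigɛ], [niŋuŋig]) shows [g] unchanged in both environments, so [g] cannot be basic with [k] derived in isolation.
Therefore /k/ is basic and [g] is derived by intervocalic voicing (voiceless stops become voiced between vowels).

/vaŋoruk/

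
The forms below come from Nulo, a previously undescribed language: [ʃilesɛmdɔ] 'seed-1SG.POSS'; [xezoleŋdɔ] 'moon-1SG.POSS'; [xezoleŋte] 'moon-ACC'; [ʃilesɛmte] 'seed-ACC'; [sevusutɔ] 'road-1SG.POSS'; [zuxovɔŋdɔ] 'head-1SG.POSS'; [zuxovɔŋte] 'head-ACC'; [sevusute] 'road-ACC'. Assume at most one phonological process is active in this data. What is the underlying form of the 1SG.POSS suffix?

The 1SG.POSS suffix surfaces as [-dɔ] and [-tɔ], depending on the final segment of the stem.
By contrast the ACC suffix keeps its initial [t] throughout — that segment must be underlying.
So the underlying form is /-dɔ/, and voiced stops become voiceless after a vowel.

/-dɔ/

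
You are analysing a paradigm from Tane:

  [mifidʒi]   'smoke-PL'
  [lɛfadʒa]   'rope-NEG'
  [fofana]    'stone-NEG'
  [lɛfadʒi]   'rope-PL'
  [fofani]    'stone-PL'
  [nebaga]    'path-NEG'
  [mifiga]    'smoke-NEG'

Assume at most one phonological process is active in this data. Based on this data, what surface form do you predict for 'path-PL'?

[nebadʒi]

The root 'smoke' surfaces as [mifiga] and [mifidʒi], with a stem-final [g] ~ [dʒ] alternation.
But 'rope' keeps [dʒ] in both environments ([lɛfadʒa], [lɛfadʒi]), so there is no rule changing /dʒ/ to [g] before the NEG suffix.
The underlying segment must be /g/; /g/ becomes palato-alveolar [dʒ] before a front vowel, yielding [dʒ] there.
The one attested form of 'path', [nebaga], shows underlying /nebag/. Applying the same rule before a front vowel gives [nebadʒi].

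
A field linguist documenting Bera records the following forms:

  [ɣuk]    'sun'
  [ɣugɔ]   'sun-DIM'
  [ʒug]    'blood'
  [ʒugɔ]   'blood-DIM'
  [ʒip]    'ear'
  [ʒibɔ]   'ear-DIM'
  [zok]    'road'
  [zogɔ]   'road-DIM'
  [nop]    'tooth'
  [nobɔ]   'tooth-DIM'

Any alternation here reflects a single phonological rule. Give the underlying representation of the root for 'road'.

'road' shows [k] ~ [g] at the end of the stem ([zok] vs [zogɔ]).
The stem 'blood' ([ʒug], [ʒugɔ]) shows [g] unchanged in both environments, so [g] cannot be basic with [k] derived in isolation.
The alternation reflects intervocalic voicing: voiceless stops become voiced between vowels. /k/ is underlying.
The underlying form of 'road' is therefore /zok/.

/zok/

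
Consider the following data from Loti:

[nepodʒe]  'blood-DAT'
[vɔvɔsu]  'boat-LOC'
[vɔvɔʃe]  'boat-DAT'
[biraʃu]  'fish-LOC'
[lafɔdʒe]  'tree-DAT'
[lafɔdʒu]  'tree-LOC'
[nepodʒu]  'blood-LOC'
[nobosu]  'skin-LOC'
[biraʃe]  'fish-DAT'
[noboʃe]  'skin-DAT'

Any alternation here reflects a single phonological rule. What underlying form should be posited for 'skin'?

/nobos/

In [nobosu] and [noboʃe] the final segment of 'skin' alternates: [s] ~ [ʃ].
The stem 'fish' ([biraʃu], [biraʃe]) shows [ʃ] unchanged in both environments, so [ʃ] cannot be basic with [s] derived before the LOC suffix.
Therefore /s/ is basic and [ʃ] is derived by palatalization before a front vowel (/s/ becomes palato-alveolar [ʃ] before a front vowel).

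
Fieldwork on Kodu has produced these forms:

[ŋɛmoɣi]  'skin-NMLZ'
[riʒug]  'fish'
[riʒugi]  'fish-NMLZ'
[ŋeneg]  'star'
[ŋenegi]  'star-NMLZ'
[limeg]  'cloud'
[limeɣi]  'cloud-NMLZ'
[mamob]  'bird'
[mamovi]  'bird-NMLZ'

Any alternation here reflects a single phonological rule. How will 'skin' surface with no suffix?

The stem for 'cloud' ends in [g] in [limeg] but [ɣ] in [limeɣi].
Compare 'star', with invariant [g] in [ŋeneg] and [ŋenegi]: an analysis with underlying /g/ and a rule producing [ɣ] before the NMLZ suffix would wrongly predict alternation here too.
Therefore /ɣ/ is basic and [g] is derived by word-final hardening (voiced fricatives become stops word-finally).
From [ŋɛmoɣi] the stem 'skin' is /ŋɛmoɣ/; word-finally this yields [ŋɛmog].

[ŋɛmog]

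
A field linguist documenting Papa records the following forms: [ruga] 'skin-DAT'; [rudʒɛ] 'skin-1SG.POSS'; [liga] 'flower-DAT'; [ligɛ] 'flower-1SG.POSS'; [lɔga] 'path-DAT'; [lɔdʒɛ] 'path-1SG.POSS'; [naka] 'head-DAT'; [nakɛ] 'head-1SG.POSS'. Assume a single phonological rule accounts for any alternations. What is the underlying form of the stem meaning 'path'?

The root 'path' surfaces as [lɔga] and [lɔdʒɛ], with a stem-final [g] ~ [dʒ] alternation.
If /g/ were underlying and a rule turned it into [dʒ] before the 1SG.POSS suffix, 'flower' would also alternate; but it has [g] in both [liga] and [ligɛ].
Therefore /dʒ/ is basic and [g] is derived by depalatalization (palato-alveolar /dʒ/ becomes [g] when no front vowel follows).
The underlying form of 'path' is therefore /lɔdʒ/.

/lɔdʒ/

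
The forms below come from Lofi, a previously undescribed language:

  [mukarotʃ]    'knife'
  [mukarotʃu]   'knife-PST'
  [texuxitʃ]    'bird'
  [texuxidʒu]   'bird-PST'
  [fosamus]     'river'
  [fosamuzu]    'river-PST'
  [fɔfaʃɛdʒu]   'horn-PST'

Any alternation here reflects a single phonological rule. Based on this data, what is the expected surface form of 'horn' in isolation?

In [texuxitʃ] and [texuxidʒu] the final segment of 'bird' alternates: [tʃ] ~ [dʒ].
Compare 'knife', with invariant [tʃ] in [mukarotʃ] and [mukarotʃu]: an analysis with underlying /tʃ/ and a rule producing [dʒ] before the PST suffix would wrongly predict alternation here too.
Therefore /dʒ/ is basic and [tʃ] is derived by word-final obstruent devoicing (voiced obstruents become voiceless word-finally).
The one attested form of 'horn', [fɔfaʃɛdʒu], shows underlying /fɔfaʃɛdʒ/. Applying the same rule word-finally gives [fɔfaʃɛtʃ].

[fɔfaʃɛtʃ]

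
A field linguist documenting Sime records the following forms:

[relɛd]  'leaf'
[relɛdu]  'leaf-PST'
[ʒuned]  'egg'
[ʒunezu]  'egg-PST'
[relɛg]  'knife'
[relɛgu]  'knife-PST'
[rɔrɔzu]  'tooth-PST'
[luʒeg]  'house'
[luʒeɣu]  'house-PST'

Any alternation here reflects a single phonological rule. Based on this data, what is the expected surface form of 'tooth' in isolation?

'egg' shows [d] ~ [z] at the end of the stem ([ʒuned] vs [ʒunezu]).
Compare 'leaf', with invariant [d] in [relɛd] and [relɛdu]: an analysis with underlying /d/ and a rule producing [z] before the PST suffix would wrongly predict alternation here too.
Therefore /z/ is basic and [d] is derived by word-final hardening (voiced fricatives become stops word-finally).
From [rɔrɔzu] the stem 'tooth' is /rɔrɔz/; word-finally this yields [rɔrɔd].

[rɔrɔd]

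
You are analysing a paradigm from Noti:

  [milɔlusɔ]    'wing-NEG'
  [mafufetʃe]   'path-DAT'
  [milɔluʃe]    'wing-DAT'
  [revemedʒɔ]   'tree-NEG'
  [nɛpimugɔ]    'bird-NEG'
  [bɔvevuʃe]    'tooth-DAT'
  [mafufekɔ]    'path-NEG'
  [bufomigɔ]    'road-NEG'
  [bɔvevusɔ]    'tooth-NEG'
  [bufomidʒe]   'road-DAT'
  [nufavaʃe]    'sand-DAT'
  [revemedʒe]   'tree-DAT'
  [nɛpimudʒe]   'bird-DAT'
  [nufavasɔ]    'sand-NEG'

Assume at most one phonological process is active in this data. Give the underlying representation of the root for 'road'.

In [bufomigɔ] and [bufomidʒe] the final segment of 'road' alternates: [g] ~ [dʒ].
Compare 'tree', with invariant [dʒ] in [revemedʒɔ] and [revemedʒe]: an analysis with underlying /dʒ/ and a rule producing [g] before the NEG suffix would wrongly predict alternation here too.
Therefore /g/ is basic and [dʒ] is derived by palatalization before a front vowel (/k/, /g/ and /s/ become palato-alveolar [tʃ], [dʒ] and [ʃ] before a front vowel).
The underlying form of 'road' is therefore /bufomig/.

/bufomig/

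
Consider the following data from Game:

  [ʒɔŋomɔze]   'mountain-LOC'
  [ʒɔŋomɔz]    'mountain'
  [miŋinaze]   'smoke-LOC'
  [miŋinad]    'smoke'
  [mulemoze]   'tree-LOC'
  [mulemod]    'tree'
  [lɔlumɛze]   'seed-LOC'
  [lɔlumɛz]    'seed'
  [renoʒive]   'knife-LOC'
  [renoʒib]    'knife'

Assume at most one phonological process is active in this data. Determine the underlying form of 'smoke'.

The root 'smoke' surfaces as [miŋinaze] and [miŋinad], with a stem-final [z] ~ [d] alternation.
If /z/ were underlying and a rule turned it into [d] in isolation, 'mountain' would also alternate; but it has [z] in both [ʒɔŋomɔze] and [ʒɔŋomɔz].
The underlying segment must be /d/; voiced stops become fricatives between vowels, yielding [z] there.

/miŋinad/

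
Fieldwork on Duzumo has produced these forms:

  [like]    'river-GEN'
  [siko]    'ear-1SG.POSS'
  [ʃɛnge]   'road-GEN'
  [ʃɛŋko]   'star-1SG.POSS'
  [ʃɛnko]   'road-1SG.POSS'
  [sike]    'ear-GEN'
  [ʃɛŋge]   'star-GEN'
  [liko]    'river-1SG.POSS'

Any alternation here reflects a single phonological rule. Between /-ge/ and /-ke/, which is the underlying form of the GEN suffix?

/-ge/

The GEN suffix surfaces as [-ge] and [-ke], depending on the final segment of the stem.
By contrast the 1SG.POSS suffix keeps its initial [k] throughout — that segment must be underlying.
The GEN suffix is therefore /-ge/ underlyingly, with post-vocalic devoicing: voiced stops become voiceless after a vowel.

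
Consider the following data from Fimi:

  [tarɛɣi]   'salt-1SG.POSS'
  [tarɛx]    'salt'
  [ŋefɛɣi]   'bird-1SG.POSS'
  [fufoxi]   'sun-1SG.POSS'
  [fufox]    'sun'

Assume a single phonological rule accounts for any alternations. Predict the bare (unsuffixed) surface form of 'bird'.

[ŋefɛx]

The root 'salt' surfaces as [tarɛɣi] and [tarɛx], with a stem-final [ɣ] ~ [x] alternation.
The stem 'sun' ([fufoxi], [fufox]) shows [x] unchanged in both environments, so [x] cannot be basic with [ɣ] derived before the 1SG.POSS suffix.
Therefore /ɣ/ is basic and [x] is derived by word-final obstruent devoicing (voiced obstruents become voiceless word-finally).
From [ŋefɛɣi] the stem 'bird' is /ŋefɛɣ/; word-finally this yields [ŋefɛx].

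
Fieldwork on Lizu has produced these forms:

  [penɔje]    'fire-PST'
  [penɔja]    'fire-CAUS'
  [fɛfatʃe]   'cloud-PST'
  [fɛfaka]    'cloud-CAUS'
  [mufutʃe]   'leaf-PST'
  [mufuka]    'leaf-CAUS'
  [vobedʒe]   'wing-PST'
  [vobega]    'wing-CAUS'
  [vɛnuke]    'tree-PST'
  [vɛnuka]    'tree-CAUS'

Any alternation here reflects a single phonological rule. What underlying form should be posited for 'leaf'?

The stem for 'leaf' ends in [tʃ] in [mufutʃe] but [k] in [mufuka].
But 'tree' keeps [k] in both environments ([vɛnuke], [vɛnuka]), so there is no rule changing /k/ to [tʃ] before the PST suffix.
The underlying segment must be /tʃ/; palato-alveolar /tʃ/ and /dʒ/ become [k] and [g] when no front vowel follows, yielding [k] there.

/mufutʃ/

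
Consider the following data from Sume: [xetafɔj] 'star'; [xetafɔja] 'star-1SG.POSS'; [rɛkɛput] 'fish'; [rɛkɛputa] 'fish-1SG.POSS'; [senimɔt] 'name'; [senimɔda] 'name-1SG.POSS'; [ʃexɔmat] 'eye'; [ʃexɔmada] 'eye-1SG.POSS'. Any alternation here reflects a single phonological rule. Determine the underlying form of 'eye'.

The root 'eye' surfaces as [ʃexɔmat] and [ʃexɔmada], with a stem-final [t] ~ [d] alternation.
Compare 'fish', with invariant [t] in [rɛkɛput] and [rɛkɛputa]: an analysis with underlying /t/ and a rule producing [d] before the 1SG.POSS suffix would wrongly predict alternation here too.
The underlying segment must be /d/; voiced obstruents become voiceless word-finally, yielding [t] there.
The underlying form of 'eye' is therefore /ʃexɔmad/.

/ʃexɔmad/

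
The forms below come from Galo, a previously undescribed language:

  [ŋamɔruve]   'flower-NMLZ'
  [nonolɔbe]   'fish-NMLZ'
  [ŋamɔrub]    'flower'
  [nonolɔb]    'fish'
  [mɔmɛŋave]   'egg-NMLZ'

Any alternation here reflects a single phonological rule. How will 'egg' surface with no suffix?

[mɔmɛŋab]

The stem for 'flower' ends in [b] in [ŋamɔrub] but [v] in [ŋamɔruve].
But 'fish' keeps [b] in both environments ([nonolɔb], [nonolɔbe]), so there is no rule changing /b/ to [v] before the NMLZ suffix.
So /v/ is underlying, and a rule of word-final hardening — voiced fricatives become stops word-finally — gives [b].
The one attested form of 'egg', [mɔmɛŋave], shows underlying /mɔmɛŋav/. Applying the same rule word-finally gives [mɔmɛŋab].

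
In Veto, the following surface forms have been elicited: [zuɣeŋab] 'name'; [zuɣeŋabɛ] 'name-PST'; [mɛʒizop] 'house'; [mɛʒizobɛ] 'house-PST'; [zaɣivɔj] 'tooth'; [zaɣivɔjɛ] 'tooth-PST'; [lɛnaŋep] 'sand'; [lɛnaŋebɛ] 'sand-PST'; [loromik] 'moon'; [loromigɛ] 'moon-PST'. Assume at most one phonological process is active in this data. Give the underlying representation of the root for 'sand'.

/lɛnaŋep/

The stem for 'sand' ends in [p] in [lɛnaŋep] but [b] in [lɛnaŋebɛ].
But 'name' keeps [b] in both environments ([zuɣeŋab], [zuɣeŋabɛ]), so there is no rule changing /b/ to [p] in isolation.
The underlying segment must be /p/; voiceless stops become voiced between vowels, yielding [b] there.
Hence 'sand' is /lɛnaŋep/ underlyingly.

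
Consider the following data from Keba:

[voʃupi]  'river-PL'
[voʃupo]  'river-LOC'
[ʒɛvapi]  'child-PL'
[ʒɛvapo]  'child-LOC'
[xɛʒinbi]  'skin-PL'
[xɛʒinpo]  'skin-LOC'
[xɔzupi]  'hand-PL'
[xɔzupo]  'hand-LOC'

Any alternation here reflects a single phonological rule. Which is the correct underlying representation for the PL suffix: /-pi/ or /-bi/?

The PL suffix surfaces as [-bi] and [-pi], depending on the final segment of the stem.
The LOC suffix, which begins with [p], is invariant after every stem; so [p] is not altered by any rule here.
The PL suffix is therefore /-bi/ underlyingly, with post-vocalic devoicing: voiced stops become voiceless after a vowel.

/-bi/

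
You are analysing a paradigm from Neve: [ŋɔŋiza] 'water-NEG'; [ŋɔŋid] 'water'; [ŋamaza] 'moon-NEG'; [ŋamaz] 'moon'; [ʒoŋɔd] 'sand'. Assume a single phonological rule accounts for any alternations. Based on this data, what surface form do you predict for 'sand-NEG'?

In [ŋɔŋiza] and [ŋɔŋid] the final segment of 'water' alternates: [z] ~ [d].
The stem 'moon' ([ŋamaza], [ŋamaz]) shows [z] unchanged in both environments, so [z] cannot be basic with [d] derived in isolation.
The alternation reflects intervocalic spirantization: voiced stops become fricatives between vowels. /d/ is underlying.
From [ʒoŋɔd] the stem 'sand' is /ʒoŋɔd/; between vowels this yields [ʒoŋɔza].

[ʒoŋɔza]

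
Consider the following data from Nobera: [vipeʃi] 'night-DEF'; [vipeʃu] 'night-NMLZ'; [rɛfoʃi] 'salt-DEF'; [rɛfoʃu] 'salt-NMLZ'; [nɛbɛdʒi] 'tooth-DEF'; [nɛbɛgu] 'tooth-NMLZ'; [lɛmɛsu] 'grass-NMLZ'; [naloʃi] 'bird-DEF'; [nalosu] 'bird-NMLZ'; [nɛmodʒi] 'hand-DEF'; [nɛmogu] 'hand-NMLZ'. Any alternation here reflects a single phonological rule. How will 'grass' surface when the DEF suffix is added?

The stem for 'bird' ends in [ʃ] in [naloʃi] but [s] in [nalosu].
But 'salt' keeps [ʃ] in both environments ([rɛfoʃi], [rɛfoʃu]), so there is no rule changing /ʃ/ to [s] before the NMLZ suffix.
The alternation reflects palatalization before a front vowel: /g/ and /s/ become palato-alveolar [dʒ] and [ʃ] before a front vowel. /s/ is underlying.
The one attested form of 'grass', [lɛmɛsu], shows underlying /lɛmɛs/. Applying the same rule before a front vowel gives [lɛmɛʃi].

[lɛmɛʃi]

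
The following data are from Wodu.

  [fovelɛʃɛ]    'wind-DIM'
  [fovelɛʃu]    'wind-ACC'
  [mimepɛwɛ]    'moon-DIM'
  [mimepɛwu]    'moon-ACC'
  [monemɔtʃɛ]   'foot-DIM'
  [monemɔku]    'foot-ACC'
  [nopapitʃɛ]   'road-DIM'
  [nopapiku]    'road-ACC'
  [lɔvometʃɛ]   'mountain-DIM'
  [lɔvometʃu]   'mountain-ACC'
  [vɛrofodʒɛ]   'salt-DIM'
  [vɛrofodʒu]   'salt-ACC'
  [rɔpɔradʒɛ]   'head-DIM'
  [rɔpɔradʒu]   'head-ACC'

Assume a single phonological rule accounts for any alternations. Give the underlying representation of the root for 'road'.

In [nopapitʃɛ] and [nopapiku] the final segment of 'road' alternates: [tʃ] ~ [k].
If /tʃ/ were underlying and a rule turned it into [k] before the ACC suffix, 'mountain' would also alternate; but it has [tʃ] in both [lɔvometʃɛ] and [lɔvometʃu].
So /k/ is underlying, and a rule of palatalization before a front vowel — /k/ becomes palato-alveolar [tʃ] before a front vowel — gives [tʃ].
Hence 'road' is /nopapik/ underlyingly.

/nopapik/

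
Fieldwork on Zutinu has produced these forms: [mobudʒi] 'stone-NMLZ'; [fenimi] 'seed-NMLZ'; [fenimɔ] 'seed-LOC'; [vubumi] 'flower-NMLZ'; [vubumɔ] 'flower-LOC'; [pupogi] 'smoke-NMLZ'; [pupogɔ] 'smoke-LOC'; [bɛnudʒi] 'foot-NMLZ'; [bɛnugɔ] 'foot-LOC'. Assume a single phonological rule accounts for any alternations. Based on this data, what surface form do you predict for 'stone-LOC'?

[mobugɔ]

'foot' shows [dʒ] ~ [g] at the end of the stem ([bɛnudʒi] vs [bɛnugɔ]).
The stem 'smoke' ([pupogi], [pupogɔ]) shows [g] unchanged in both environments, so [g] cannot be basic with [dʒ] derived before the NMLZ suffix.
Therefore /dʒ/ is basic and [g] is derived by depalatalization (palato-alveolar /dʒ/ becomes [g] when no front vowel follows).
From [mobudʒi] the stem 'stone' is /mobudʒ/; when no front vowel follows this yields [mobugɔ].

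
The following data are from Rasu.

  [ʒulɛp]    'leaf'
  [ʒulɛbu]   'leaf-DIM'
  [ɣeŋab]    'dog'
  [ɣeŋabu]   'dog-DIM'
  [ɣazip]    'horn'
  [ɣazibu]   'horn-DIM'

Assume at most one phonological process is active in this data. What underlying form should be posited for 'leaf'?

The stem for 'leaf' ends in [p] in [ʒulɛp] but [b] in [ʒulɛbu].
If /b/ were underlying and a rule turned it into [p] in isolation, 'dog' would also alternate; but it has [b] in both [ɣeŋab] and [ɣeŋabu].
The underlying segment must be /p/; voiceless stops become voiced between vowels, yielding [b] there.

/ʒulɛp/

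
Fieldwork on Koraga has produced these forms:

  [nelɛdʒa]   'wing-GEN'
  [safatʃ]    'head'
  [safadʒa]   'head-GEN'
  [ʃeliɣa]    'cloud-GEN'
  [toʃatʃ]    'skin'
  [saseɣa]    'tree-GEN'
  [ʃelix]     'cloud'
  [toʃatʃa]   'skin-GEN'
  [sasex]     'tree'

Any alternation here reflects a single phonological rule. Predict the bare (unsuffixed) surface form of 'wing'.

The stem for 'head' ends in [dʒ] in [safadʒa] but [tʃ] in [safatʃ].
But 'skin' keeps [tʃ] in both environments ([toʃatʃa], [toʃatʃ]), so there is no rule changing /tʃ/ to [dʒ] before the GEN suffix.
Therefore /dʒ/ is basic and [tʃ] is derived by word-final obstruent devoicing (voiced obstruents become voiceless word-finally).
The one attested form of 'wing', [nelɛdʒa], shows underlying /nelɛdʒ/. Applying the same rule word-finally gives [nelɛtʃ].

[nelɛtʃ]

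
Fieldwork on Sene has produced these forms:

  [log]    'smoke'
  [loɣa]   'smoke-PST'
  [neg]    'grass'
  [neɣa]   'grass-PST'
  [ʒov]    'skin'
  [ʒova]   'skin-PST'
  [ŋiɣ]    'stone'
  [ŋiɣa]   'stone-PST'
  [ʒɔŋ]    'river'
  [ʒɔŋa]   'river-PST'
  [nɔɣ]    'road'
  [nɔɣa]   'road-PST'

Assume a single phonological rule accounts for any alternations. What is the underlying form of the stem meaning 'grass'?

/neg/

In [neg] and [neɣa] the final segment of 'grass' alternates: [g] ~ [ɣ].
Compare 'stone', with invariant [ɣ] in [ŋiɣ] and [ŋiɣa]: an analysis with underlying /ɣ/ and a rule producing [g] in isolation would wrongly predict alternation here too.
The underlying segment must be /g/; voiced stops become fricatives between vowels, yielding [ɣ] there.
Hence 'grass' is /neg/ underlyingly.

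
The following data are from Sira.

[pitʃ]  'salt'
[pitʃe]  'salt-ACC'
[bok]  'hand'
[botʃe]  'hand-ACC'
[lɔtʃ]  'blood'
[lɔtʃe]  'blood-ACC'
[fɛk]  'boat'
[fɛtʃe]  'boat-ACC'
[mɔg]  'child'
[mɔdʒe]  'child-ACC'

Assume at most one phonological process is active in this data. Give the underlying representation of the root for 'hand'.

/bok/

The root 'hand' surfaces as [bok] and [botʃe], with a stem-final [k] ~ [tʃ] alternation.
But 'salt' keeps [tʃ] in both environments ([pitʃ], [pitʃe]), so there is no rule changing /tʃ/ to [k] in isolation.
The alternation reflects palatalization before a front vowel: /k/ and /g/ become palato-alveolar [tʃ] and [dʒ] before a front vowel. /k/ is underlying.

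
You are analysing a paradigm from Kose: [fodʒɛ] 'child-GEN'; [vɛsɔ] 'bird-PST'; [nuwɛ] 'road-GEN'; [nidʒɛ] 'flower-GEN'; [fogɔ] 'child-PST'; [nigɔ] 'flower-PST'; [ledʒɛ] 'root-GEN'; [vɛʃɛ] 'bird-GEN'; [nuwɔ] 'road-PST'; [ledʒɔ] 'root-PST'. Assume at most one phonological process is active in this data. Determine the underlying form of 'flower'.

The root 'flower' surfaces as [nidʒɛ] and [nigɔ], with a stem-final [dʒ] ~ [g] alternation.
Compare 'root', with invariant [dʒ] in [ledʒɛ] and [ledʒɔ]: an analysis with underlying /dʒ/ and a rule producing [g] before the PST suffix would wrongly predict alternation here too.
So /g/ is underlying, and a rule of palatalization before a front vowel — /g/ and /s/ become palato-alveolar [dʒ] and [ʃ] before a front vowel — gives [dʒ].

/nig/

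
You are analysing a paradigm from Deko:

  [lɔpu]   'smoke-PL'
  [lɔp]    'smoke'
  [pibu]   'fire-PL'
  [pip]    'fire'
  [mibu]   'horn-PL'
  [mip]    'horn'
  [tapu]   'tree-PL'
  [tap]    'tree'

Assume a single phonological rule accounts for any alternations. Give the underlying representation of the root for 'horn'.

The root 'horn' surfaces as [mibu] and [mip], with a stem-final [b] ~ [p] alternation.
The stem 'tree' ([tapu], [tap]) shows [p] unchanged in both environments, so [p] cannot be basic with [b] derived before the PL suffix.
The underlying segment must be /b/; voiced obstruents become voiceless word-finally, yielding [p] there.
So 'horn' = /mib/.

/mib/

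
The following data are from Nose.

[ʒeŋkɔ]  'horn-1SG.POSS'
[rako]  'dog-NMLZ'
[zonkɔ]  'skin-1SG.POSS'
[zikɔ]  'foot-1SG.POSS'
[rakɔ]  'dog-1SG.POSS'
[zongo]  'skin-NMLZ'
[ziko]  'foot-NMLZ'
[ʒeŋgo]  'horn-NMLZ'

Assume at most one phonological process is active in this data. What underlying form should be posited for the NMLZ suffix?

/-go/

The NMLZ morpheme has two allomorphs, [-go] and [-ko].
The 1SG.POSS suffix, which begins with [k], is invariant after every stem; so [k] is not altered by any rule here.
So the underlying form is /-go/, and voiced stops become voiceless after a vowel.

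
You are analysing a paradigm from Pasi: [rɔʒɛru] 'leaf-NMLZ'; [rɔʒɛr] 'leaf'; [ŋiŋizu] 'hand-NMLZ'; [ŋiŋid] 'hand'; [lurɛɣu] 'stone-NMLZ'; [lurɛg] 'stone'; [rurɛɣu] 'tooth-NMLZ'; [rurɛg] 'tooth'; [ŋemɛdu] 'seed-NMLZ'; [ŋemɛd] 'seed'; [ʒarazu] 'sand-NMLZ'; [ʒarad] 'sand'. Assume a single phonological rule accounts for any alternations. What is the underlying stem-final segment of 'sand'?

'sand' shows [z] ~ [d] at the end of the stem ([ʒarazu] vs [ʒarad]).
Compare 'seed', with invariant [d] in [ŋemɛdu] and [ŋemɛd]: an analysis with underlying /d/ and a rule producing [z] before the NMLZ suffix would wrongly predict alternation here too.
So /z/ is underlying, and a rule of word-final hardening — voiced fricatives become stops word-finally — gives [d].

/z/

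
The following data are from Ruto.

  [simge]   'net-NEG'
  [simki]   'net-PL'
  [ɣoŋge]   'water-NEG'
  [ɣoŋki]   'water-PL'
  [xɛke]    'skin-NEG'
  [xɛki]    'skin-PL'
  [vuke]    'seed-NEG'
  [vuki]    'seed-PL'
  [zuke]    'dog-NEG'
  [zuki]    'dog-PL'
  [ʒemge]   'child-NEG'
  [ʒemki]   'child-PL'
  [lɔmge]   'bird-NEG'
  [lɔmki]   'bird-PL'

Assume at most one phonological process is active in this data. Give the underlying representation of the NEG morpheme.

/-ge/

The NEG morpheme has two allomorphs, [-ge] and [-ke].
The PL suffix, which begins with [k], is invariant after every stem; so [k] is not altered by any rule here.
The NEG suffix is therefore /-ge/ underlyingly, with post-vocalic devoicing: voiced stops become voiceless after a vowel.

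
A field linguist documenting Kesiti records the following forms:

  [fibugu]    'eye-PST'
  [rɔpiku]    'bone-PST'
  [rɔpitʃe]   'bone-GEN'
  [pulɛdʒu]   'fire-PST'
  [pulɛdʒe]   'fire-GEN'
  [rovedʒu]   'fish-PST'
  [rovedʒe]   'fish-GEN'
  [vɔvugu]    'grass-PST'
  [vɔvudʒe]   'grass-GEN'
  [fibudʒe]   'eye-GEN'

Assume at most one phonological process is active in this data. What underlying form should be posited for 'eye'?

/fibug/

'eye' shows [g] ~ [dʒ] at the end of the stem ([fibugu] vs [fibudʒe]).
If /dʒ/ were underlying and a rule turned it into [g] before the PST suffix, 'fish' would also alternate; but it has [dʒ] in both [rovedʒu] and [rovedʒe].
The underlying segment must be /g/; /k/ and /g/ become palato-alveolar [tʃ] and [dʒ] before a front vowel, yielding [dʒ] there.
So 'eye' = /fibug/.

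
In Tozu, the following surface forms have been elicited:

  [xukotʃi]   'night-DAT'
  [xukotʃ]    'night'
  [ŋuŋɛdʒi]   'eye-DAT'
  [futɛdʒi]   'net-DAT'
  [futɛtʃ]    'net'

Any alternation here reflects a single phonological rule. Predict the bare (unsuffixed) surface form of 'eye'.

[ŋuŋɛtʃ]

The stem for 'net' ends in [dʒ] in [futɛdʒi] but [tʃ] in [futɛtʃ].
Compare 'night', with invariant [tʃ] in [xukotʃi] and [xukotʃ]: an analysis with underlying /tʃ/ and a rule producing [dʒ] before the DAT suffix would wrongly predict alternation here too.
So /dʒ/ is underlying, and a rule of word-final obstruent devoicing — voiced obstruents become voiceless word-finally — gives [tʃ].
From [ŋuŋɛdʒi] the stem 'eye' is /ŋuŋɛdʒ/; word-finally this yields [ŋuŋɛtʃ].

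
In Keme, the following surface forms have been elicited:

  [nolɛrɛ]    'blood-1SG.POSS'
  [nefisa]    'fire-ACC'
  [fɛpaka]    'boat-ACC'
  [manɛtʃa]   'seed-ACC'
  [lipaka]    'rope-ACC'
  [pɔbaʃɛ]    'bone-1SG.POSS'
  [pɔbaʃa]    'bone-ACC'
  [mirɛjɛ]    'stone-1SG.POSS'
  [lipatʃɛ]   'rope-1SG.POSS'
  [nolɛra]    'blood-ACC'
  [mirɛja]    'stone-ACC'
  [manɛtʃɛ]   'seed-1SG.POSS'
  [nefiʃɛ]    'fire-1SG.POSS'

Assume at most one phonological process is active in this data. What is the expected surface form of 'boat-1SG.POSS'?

[fɛpatʃɛ]

The root 'rope' surfaces as [lipatʃɛ] and [lipaka], with a stem-final [tʃ] ~ [k] alternation.
Compare 'seed', with invariant [tʃ] in [manɛtʃɛ] and [manɛtʃa]: an analysis with underlying /tʃ/ and a rule producing [k] before the ACC suffix would wrongly predict alternation here too.
The underlying segment must be /k/; /k/ and /s/ become palato-alveolar [tʃ] and [ʃ] before a front vowel, yielding [tʃ] there.
The one attested form of 'boat', [fɛpaka], shows underlying /fɛpak/. Applying the same rule before a front vowel gives [fɛpatʃɛ].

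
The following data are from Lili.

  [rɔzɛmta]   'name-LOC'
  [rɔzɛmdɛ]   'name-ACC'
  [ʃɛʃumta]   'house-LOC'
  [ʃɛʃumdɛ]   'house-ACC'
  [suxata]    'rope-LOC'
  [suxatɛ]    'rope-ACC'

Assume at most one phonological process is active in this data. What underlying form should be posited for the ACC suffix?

The ACC suffix surfaces as [-dɛ] and [-tɛ], depending on the final segment of the stem.
By contrast the LOC suffix keeps its initial [t] throughout — that segment must be underlying.
The ACC suffix is therefore /-dɛ/ underlyingly, with post-vocalic devoicing: voiced stops become voiceless after a vowel.

/-dɛ/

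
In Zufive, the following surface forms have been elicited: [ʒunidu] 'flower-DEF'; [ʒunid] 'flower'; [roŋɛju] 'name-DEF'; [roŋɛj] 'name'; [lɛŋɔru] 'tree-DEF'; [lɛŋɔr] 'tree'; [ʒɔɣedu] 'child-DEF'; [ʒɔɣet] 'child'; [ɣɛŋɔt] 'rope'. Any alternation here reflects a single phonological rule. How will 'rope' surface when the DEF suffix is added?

[ɣɛŋɔdu]

'child' shows [d] ~ [t] at the end of the stem ([ʒɔɣedu] vs [ʒɔɣet]).
Compare 'flower', with invariant [d] in [ʒunidu] and [ʒunid]: an analysis with underlying /d/ and a rule producing [t] in isolation would wrongly predict alternation here too.
Therefore /t/ is basic and [d] is derived by intervocalic voicing (voiceless stops become voiced between vowels).
From [ɣɛŋɔt] the stem 'rope' is /ɣɛŋɔt/; between vowels this yields [ɣɛŋɔdu].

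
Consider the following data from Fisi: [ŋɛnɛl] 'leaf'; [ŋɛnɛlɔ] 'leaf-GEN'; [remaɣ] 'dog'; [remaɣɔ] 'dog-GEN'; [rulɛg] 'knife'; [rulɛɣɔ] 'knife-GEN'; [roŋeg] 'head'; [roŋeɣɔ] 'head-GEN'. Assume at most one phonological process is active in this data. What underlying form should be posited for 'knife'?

/rulɛg/

The stem for 'knife' ends in [g] in [rulɛg] but [ɣ] in [rulɛɣɔ].
The stem 'dog' ([remaɣ], [remaɣɔ]) shows [ɣ] unchanged in both environments, so [ɣ] cannot be basic with [g] derived in isolation.
The alternation reflects intervocalic spirantization: voiced stops become fricatives between vowels. /g/ is underlying.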